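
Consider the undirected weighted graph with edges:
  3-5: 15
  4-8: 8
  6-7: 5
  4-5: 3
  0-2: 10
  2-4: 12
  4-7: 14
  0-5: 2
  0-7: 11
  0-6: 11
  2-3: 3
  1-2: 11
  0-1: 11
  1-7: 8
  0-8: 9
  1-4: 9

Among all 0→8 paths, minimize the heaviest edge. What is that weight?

8

Some routes from 0 to 8:
0 → 8: max(9) = 9
0 → 6 → 7 → 1 → 4 → 8: max(11, 5, 8, 9, 8) = 11
0 → 5 → 4 → 8: max(2, 3, 8) = 8
0 → 7 → 1 → 4 → 8: max(11, 8, 9, 8) = 11
The minimum achievable maximum is 8.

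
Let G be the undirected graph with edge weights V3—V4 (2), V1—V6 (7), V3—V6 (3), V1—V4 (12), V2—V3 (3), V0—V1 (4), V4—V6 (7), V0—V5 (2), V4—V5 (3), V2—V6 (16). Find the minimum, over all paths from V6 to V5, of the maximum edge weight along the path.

3

Some routes from V6 to V5:
V6-V4-V5: max(7, 3) = 7
V6-V3-V4-V5: max(3, 2, 3) = 3
V6-V3-V4-V1-V0-V5: max(3, 2, 12, 4, 2) = 12
V6-V1-V0-V5: max(7, 4, 2) = 7
Smallest bottleneck: 3.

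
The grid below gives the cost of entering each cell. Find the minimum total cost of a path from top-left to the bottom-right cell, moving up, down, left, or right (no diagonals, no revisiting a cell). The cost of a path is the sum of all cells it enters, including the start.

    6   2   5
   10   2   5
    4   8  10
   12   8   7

32

Cheapest: [0,0]→[0,1]→[1,1]→[1,2]→[2,2]→[3,2]
  6 + 2 + 2 + 5 + 10 + 7 = 32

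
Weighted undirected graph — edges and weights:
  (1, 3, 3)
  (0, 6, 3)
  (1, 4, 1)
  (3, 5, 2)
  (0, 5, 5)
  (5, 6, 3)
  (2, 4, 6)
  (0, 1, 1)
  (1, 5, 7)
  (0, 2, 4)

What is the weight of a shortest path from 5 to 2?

9

Checking several routes:
5 - 3 - 1 - 0 - 2: 2 + 3 + 1 + 4 = 10
5 - 6 - 0 - 2: 3 + 3 + 4 = 10
5 - 0 - 2: 5 + 4 = 9
5 - 1 - 0 - 2: 7 + 1 + 4 = 12
The minimum is 9.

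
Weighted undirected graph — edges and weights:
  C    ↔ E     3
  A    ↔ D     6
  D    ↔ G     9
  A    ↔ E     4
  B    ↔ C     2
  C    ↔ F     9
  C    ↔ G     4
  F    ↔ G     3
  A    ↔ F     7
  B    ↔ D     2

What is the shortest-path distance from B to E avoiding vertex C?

12

Paths from B to E avoiding C:
B-D-G-F-A-E: 2 + 9 + 3 + 7 + 4 = 25
B-D-A-E: 2 + 6 + 4 = 12
The minimum is 12.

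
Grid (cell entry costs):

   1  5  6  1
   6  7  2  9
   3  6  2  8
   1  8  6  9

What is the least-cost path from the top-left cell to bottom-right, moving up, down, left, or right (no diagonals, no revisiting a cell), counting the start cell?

31

Cheapest: [0,0] -> [0,1] -> [0,2] -> [1,2] -> [2,2] -> [3,2] -> [3,3]
  1 + 5 + 6 + 2 + 2 + 6 + 9 = 31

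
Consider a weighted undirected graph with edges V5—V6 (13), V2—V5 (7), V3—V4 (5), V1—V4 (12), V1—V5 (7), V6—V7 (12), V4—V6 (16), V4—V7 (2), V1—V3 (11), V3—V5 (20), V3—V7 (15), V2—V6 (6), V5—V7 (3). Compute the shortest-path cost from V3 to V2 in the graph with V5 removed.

25

Candidate routes:
V3 -> V4 -> V7 -> V6 -> V2: 5 + 2 + 12 + 6 = 25
V3 -> V1 -> V4 -> V7 -> V6 -> V2: 11 + 12 + 2 + 12 + 6 = 43
V3 -> V7 -> V4 -> V6 -> V2: 15 + 2 + 16 + 6 = 39
V3 -> V7 -> V6 -> V2: 15 + 12 + 6 = 33
V3 -> V1 -> V4 -> V6 -> V2: 11 + 12 + 16 + 6 = 45
V3 -> V4 -> V6 -> V2: 5 + 16 + 6 = 27
Best route has total 25.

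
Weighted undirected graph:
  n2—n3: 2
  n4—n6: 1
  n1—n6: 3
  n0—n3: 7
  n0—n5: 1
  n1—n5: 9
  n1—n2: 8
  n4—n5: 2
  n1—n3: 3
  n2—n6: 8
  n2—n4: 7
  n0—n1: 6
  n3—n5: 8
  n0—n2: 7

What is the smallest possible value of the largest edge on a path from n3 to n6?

3

A few of the n3→n6 routes:
n3→n1→n0→n2→n4→n6: max(3, 6, 7, 7, 1) = 7
n3→n1→n6: max(3, 3) = 3
n3→n2→n0→n1→n6: max(2, 7, 6, 3) = 7
n3→n1→n0→n5→n4→n6: max(3, 6, 1, 2, 1) = 6
The minimum achievable maximum is 3.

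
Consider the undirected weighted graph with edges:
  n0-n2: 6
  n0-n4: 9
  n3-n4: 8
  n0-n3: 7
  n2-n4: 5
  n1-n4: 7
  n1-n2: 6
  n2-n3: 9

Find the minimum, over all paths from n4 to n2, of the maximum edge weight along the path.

Comparing a few candidate routes:
n4 → n1 → n2: max(7, 6) = 7
n4 → n3 → n2: max(8, 9) = 9
n4 → n3 → n0 → n2: max(8, 7, 6) = 8
n4 → n2: max(5) = 5
Smallest bottleneck: 5.

5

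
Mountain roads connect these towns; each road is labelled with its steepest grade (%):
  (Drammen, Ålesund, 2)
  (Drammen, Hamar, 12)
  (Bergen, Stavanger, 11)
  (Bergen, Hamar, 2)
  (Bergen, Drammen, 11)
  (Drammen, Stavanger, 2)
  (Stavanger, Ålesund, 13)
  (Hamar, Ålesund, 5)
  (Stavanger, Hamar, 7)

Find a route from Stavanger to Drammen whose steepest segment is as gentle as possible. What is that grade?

Checking several routes:
Stavanger → Bergen → Hamar → Ålesund → Drammen: max(11, 2, 5, 2) = 11
Stavanger → Hamar → Bergen → Drammen: max(7, 2, 11) = 11
Stavanger → Hamar → Ålesund → Drammen: max(7, 5, 2) = 7
Stavanger → Bergen → Drammen: max(11, 11) = 11
Stavanger → Drammen: max(2) = 2
Best route has worst link 2%.

2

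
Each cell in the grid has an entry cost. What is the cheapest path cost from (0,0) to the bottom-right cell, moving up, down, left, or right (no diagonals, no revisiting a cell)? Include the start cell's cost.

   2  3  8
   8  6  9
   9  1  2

14

One optimal route is [0,0] -> [0,1] -> [1,1] -> [2,1] -> [2,2].
Its cost is 2 + 3 + 6 + 1 + 2 = 14.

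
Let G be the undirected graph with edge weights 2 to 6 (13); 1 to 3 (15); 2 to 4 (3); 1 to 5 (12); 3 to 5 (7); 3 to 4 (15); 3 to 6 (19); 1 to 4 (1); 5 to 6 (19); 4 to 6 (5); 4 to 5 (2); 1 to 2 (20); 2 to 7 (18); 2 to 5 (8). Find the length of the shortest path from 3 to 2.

A few of the 3→2 routes:
3 - 5 - 2: 7 + 8 = 15
3 - 5 - 4 - 2: 7 + 2 + 3 = 12
3 - 4 - 2: 15 + 3 = 18
Shortest: 12.

12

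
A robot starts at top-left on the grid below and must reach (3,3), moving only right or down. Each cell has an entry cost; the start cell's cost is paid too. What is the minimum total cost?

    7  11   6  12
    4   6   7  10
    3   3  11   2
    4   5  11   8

38

Take r0c0→r1c0→r2c0→r2c1→r2c2→r2c3→r3c3 for a total of 7 + 4 + 3 + 3 + 11 + 2 + 8 = 38.
For comparison, the top-then-right route costs 56.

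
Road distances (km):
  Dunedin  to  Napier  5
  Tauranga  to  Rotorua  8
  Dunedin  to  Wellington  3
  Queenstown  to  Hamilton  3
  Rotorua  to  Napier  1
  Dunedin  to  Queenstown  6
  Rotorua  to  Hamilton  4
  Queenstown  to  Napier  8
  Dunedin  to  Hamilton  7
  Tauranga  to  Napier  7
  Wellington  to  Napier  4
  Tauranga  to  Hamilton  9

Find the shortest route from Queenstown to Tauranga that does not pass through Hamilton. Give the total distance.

Comparing a few candidate routes:
Queenstown-Napier-Rotorua-Tauranga: 8 + 1 + 8 = 17
Queenstown-Dunedin-Napier-Tauranga: 6 + 5 + 7 = 18
Queenstown-Napier-Tauranga: 8 + 7 = 15
Queenstown-Dunedin-Wellington-Napier-Tauranga: 6 + 3 + 4 + 7 = 20
The minimum is 15 km.

15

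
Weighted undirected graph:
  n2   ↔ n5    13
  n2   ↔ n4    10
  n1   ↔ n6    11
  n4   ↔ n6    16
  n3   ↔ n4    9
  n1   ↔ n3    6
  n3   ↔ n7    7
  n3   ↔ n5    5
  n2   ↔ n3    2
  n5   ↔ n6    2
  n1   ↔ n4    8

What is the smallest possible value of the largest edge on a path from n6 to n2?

Comparing a few candidate routes:
n6-n5-n3-n2: max(2, 5, 2) = 5
n6-n5-n3-n1-n4-n2: max(2, 5, 6, 8, 10) = 10
n6-n5-n3-n4-n2: max(2, 5, 9, 10) = 10
n6-n1-n3-n2: max(11, 6, 2) = 11
n6-n1-n4-n2: max(11, 8, 10) = 11
n6-n1-n3-n4-n2: max(11, 6, 9, 10) = 11
Best route has worst link 5.

5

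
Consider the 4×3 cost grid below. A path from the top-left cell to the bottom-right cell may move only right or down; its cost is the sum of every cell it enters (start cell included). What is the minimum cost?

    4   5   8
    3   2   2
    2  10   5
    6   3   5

21

Path r0c0 → r1c0 → r1c1 → r1c2 → r2c2 → r3c2: 4 + 3 + 2 + 2 + 5 + 5 = 21.
For comparison, the top-then-right route costs 29.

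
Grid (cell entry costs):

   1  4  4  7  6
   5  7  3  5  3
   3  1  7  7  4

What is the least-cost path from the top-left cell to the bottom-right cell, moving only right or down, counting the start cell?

24

Cheapest: [0,0] → [0,1] → [0,2] → [1,2] → [1,3] → [1,4] → [2,4]
  1 + 4 + 4 + 3 + 5 + 3 + 4 = 24
(Top row then right column would cost 29.)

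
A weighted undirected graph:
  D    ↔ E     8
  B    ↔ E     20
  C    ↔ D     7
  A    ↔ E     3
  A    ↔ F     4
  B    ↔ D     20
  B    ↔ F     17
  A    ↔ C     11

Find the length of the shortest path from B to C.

27

Checking several routes:
B - E - A - C: 20 + 3 + 11 = 34
B - D - C: 20 + 7 = 27
B - E - D - C: 20 + 8 + 7 = 35
B - F - A - C: 17 + 4 + 11 = 32
B - F - A - E - D - C: 17 + 4 + 3 + 8 + 7 = 39
Shortest: 27.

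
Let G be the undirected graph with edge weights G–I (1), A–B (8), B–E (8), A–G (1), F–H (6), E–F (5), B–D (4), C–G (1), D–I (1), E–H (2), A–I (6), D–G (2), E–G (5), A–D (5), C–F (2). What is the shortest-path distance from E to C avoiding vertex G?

7

Candidate routes:
E-F-C: 5 + 2 = 7
E-H-F-C: 2 + 6 + 2 = 10
The minimum is 7.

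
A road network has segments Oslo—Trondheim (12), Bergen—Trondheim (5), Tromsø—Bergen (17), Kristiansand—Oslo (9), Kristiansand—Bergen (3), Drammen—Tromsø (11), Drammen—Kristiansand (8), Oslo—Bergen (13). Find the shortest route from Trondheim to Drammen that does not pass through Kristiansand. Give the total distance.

33

Candidate routes:
Trondheim - Bergen - Tromsø - Drammen: 5 + 17 + 11 = 33
Trondheim - Oslo - Bergen - Tromsø - Drammen: 12 + 13 + 17 + 11 = 53
Best route has total 33 mi.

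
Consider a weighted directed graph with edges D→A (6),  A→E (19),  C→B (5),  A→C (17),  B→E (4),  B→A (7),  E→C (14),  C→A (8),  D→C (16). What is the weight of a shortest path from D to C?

16

Routes from D to C:
D - A - E - C: 6 + 19 + 14 = 39
D - A - C: 6 + 17 = 23
D - C: 16
The minimum is 16.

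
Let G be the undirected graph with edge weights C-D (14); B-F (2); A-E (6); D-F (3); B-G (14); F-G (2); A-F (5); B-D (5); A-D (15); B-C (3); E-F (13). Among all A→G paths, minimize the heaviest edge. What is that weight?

Checking several routes:
A -> F -> G: max(5, 2) = 5
A -> E -> F -> B -> G: max(6, 13, 2, 14) = 14
A -> E -> F -> D -> C -> B -> G: max(6, 13, 3, 14, 3, 14) = 14
A -> F -> D -> B -> G: max(5, 3, 5, 14) = 14
A -> E -> F -> G: max(6, 13, 2) = 13
A -> E -> F -> D -> B -> G: max(6, 13, 3, 5, 14) = 14
Best route has worst link 5.

5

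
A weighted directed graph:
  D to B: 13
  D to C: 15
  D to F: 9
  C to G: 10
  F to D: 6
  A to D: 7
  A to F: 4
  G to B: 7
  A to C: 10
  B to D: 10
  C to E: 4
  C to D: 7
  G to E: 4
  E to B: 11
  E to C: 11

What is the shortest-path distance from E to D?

Routes from E to D:
E - C - G - B - D: 11 + 10 + 7 + 10 = 38
E - C - D: 11 + 7 = 18
E - B - D: 11 + 10 = 21
Shortest: 18.

18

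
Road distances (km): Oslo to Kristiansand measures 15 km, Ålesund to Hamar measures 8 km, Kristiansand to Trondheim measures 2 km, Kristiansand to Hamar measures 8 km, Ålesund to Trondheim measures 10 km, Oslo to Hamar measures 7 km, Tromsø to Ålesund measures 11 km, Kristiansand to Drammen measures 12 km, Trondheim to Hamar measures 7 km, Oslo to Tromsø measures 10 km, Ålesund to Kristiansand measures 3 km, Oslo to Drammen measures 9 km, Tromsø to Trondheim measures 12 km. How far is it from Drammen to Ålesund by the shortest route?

15

Comparing a few candidate routes:
Drammen → Oslo → Hamar → Kristiansand → Ålesund: 9 + 7 + 8 + 3 = 27
Drammen → Oslo → Kristiansand → Ålesund: 9 + 15 + 3 = 27
Drammen → Oslo → Hamar → Ålesund: 9 + 7 + 8 = 24
Drammen → Kristiansand → Ålesund: 12 + 3 = 15
Drammen → Kristiansand → Trondheim → Ålesund: 12 + 2 + 10 = 24
Best route has total 15 km.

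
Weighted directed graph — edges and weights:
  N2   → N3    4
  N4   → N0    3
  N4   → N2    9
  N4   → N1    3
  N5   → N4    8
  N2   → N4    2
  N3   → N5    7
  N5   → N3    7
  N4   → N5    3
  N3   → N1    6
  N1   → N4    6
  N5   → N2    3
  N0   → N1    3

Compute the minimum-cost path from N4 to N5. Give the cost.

3

Routes from N4 to N5:
N4→N2→N3→N5: 9 + 4 + 7 = 20
N4→N5: 3
Shortest: 3.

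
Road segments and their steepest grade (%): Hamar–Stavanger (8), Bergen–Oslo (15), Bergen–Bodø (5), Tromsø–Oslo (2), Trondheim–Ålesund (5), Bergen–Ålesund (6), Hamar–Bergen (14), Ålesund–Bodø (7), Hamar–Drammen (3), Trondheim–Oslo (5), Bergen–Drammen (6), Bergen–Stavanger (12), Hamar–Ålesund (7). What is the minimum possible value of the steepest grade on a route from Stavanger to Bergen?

8

A few of the Stavanger→Bergen routes:
Stavanger -> Hamar -> Ålesund -> Bodø -> Bergen: max(8, 7, 7, 5) = 8
Stavanger -> Hamar -> Drammen -> Bergen: max(8, 3, 6) = 8
Stavanger -> Hamar -> Ålesund -> Bergen: max(8, 7, 6) = 8
Stavanger -> Bergen: max(12) = 12
Smallest bottleneck: 8%.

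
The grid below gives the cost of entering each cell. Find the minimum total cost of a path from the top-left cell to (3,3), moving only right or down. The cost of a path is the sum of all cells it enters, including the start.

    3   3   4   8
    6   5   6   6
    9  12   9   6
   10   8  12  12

One optimal route is (0,0) → (0,1) → (0,2) → (1,2) → (1,3) → (2,3) → (3,3).
Its cost is 3 + 3 + 4 + 6 + 6 + 6 + 12 = 40.

40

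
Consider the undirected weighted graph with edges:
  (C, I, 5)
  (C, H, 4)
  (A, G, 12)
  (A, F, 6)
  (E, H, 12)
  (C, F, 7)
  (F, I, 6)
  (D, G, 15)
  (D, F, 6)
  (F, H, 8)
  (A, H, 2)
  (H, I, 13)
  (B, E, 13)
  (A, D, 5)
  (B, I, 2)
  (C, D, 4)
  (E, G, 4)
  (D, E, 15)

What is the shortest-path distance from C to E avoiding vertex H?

Some routes from C to E avoiding H:
C → I → B → E: 5 + 2 + 13 = 20
C → D → G → E: 4 + 15 + 4 = 23
C → D → A → G → E: 4 + 5 + 12 + 4 = 25
C → F → D → E: 7 + 6 + 15 = 28
C → D → E: 4 + 15 = 19
Shortest: 19.

19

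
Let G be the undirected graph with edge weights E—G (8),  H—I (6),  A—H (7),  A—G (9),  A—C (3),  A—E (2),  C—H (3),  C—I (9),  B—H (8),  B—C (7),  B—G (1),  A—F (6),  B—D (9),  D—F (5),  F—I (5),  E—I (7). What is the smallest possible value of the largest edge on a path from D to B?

7

Comparing a few candidate routes:
D-F-I-H-C-B: max(5, 5, 6, 3, 7) = 7
D-F-I-E-A-C-B: max(5, 5, 7, 2, 3, 7) = 7
D-F-A-C-B: max(5, 6, 3, 7) = 7
D-F-I-E-A-H-C-B: max(5, 5, 7, 2, 7, 3, 7) = 7
D-F-A-E-I-H-C-B: max(5, 6, 2, 7, 6, 3, 7) = 7
D-F-I-H-A-C-B: max(5, 5, 6, 7, 3, 7) = 7
The minimum achievable maximum is 7.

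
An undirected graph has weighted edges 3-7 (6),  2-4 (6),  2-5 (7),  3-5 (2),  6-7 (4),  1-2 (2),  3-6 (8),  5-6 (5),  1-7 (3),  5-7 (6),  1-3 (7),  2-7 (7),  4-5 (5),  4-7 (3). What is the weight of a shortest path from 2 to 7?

5

Checking several routes:
2-1-3-7: 2 + 7 + 6 = 15
2-5-7: 7 + 6 = 13
2-4-7: 6 + 3 = 9
2-7: 7
2-1-7: 2 + 3 = 5
Best route has total 5.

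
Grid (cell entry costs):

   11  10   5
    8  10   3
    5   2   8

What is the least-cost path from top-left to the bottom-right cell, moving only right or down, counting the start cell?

Path r0c0 → r1c0 → r2c0 → r2c1 → r2c2: 11 + 8 + 5 + 2 + 8 = 34.
(Top row then right column would cost 37.)

34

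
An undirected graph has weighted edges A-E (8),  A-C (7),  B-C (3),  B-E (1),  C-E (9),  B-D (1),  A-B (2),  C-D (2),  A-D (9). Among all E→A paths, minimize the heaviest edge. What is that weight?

Some routes from E to A:
E-A: max(8) = 8
E-B-C-A: max(1, 3, 7) = 7
E-B-A: max(1, 2) = 2
E-B-D-C-A: max(1, 1, 2, 7) = 7
The minimum achievable maximum is 2.

2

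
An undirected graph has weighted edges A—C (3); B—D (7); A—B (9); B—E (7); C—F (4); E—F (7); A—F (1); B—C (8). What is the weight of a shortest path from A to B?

9

Comparing a few candidate routes:
A -> B: 9
A -> F -> E -> B: 1 + 7 + 7 = 15
A -> F -> C -> B: 1 + 4 + 8 = 13
A -> C -> B: 3 + 8 = 11
The minimum is 9.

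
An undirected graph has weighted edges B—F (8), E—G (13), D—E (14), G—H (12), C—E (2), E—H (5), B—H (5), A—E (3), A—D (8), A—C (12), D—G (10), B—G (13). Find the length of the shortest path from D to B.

A few of the D→B routes:
D -> A -> E -> H -> B: 8 + 3 + 5 + 5 = 21
D -> E -> H -> B: 14 + 5 + 5 = 24
D -> G -> B: 10 + 13 = 23
Shortest: 21.

21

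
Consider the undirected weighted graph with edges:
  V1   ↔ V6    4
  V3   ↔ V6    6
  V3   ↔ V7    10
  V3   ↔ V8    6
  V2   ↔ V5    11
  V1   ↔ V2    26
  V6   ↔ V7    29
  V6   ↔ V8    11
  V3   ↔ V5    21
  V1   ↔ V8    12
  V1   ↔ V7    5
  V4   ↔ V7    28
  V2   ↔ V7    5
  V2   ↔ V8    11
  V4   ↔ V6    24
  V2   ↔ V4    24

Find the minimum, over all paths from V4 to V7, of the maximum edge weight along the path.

A few of the V4→V7 routes:
V4 - V2 - V5 - V3 - V8 - V1 - V7: max(24, 11, 21, 6, 12, 5) = 24
V4 - V2 - V5 - V3 - V7: max(24, 11, 21, 10) = 24
V4 - V2 - V5 - V3 - V6 - V8 - V1 - V7: max(24, 11, 21, 6, 11, 12, 5) = 24
V4 - V2 - V5 - V3 - V6 - V1 - V7: max(24, 11, 21, 6, 4, 5) = 24
V4 - V2 - V5 - V3 - V8 - V6 - V1 - V7: max(24, 11, 21, 6, 11, 4, 5) = 24
The minimum achievable maximum is 24.

24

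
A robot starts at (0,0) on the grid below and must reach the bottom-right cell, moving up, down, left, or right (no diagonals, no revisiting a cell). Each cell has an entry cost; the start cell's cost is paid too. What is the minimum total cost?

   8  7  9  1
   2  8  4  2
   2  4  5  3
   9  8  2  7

Path [0,0]→[1,0]→[2,0]→[2,1]→[2,2]→[3,2]→[3,3]: 8 + 2 + 2 + 4 + 5 + 2 + 7 = 30.

30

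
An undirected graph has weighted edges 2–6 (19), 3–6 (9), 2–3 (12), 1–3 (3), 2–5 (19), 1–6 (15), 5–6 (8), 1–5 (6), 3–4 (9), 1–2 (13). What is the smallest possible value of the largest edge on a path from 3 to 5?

Comparing a few candidate routes:
3-6-5: max(9, 8) = 9
3-1-5: max(3, 6) = 6
3-6-1-5: max(9, 15, 6) = 15
3-2-1-5: max(12, 13, 6) = 13
3-1-6-5: max(3, 15, 8) = 15
Smallest bottleneck: 6.

6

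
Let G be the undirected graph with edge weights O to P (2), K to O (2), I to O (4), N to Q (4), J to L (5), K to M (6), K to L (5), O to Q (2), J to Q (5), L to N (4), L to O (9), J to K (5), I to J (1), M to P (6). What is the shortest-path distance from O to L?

7

Some routes from O to L:
O-I-J-L: 4 + 1 + 5 = 10
O-L: 9
O-Q-N-L: 2 + 4 + 4 = 10
O-K-L: 2 + 5 = 7
O-Q-J-L: 2 + 5 + 5 = 12
The minimum is 7.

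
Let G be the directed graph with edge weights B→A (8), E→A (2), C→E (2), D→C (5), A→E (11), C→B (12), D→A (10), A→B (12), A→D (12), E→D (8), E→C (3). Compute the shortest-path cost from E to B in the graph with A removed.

Routes from E to B avoiding A:
E→D→C→B: 8 + 5 + 12 = 25
E→C→B: 3 + 12 = 15
Best route has total 15.

15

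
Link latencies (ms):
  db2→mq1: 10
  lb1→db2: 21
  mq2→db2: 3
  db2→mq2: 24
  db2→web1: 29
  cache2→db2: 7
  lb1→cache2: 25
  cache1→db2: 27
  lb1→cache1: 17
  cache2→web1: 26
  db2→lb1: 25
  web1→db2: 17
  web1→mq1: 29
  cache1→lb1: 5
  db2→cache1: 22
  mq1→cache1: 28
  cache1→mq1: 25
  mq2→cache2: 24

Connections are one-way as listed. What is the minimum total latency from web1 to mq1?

27

Paths from web1 to mq1:
web1 -> db2 -> mq1: 17 + 10 = 27
web1 -> db2 -> cache1 -> mq1: 17 + 22 + 25 = 64
web1 -> db2 -> lb1 -> cache1 -> mq1: 17 + 25 + 17 + 25 = 84
web1 -> mq1: 29
Best route has total 27 ms.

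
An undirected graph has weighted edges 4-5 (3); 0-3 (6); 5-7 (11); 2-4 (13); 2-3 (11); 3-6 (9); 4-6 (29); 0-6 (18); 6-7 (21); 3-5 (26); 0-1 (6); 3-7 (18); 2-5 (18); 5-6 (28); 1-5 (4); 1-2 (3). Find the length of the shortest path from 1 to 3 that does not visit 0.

A few of the 1→3 routes:
1 -> 2 -> 3: 3 + 11 = 14
1 -> 5 -> 4 -> 2 -> 3: 4 + 3 + 13 + 11 = 31
1 -> 5 -> 2 -> 3: 4 + 18 + 11 = 33
1 -> 5 -> 3: 4 + 26 = 30
Best route has total 14.

14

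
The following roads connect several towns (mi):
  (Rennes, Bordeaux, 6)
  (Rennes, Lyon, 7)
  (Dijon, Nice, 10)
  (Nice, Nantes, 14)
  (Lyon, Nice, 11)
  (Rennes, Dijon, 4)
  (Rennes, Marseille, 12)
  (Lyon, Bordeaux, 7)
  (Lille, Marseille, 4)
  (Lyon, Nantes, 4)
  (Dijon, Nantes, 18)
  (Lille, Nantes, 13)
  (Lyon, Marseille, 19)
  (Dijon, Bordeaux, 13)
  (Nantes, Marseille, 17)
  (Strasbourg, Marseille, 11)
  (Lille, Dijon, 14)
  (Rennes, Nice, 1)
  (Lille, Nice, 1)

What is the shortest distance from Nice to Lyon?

8

Some routes from Nice to Lyon:
Nice -> Rennes -> Bordeaux -> Lyon: 1 + 6 + 7 = 14
Nice -> Rennes -> Lyon: 1 + 7 = 8
Nice -> Lyon: 11
Best route has total 8 mi.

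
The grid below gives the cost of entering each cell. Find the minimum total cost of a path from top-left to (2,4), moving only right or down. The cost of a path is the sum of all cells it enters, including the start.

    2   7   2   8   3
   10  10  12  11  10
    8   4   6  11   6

Cheapest: (0,0)→(0,1)→(0,2)→(0,3)→(0,4)→(1,4)→(2,4)
  2 + 7 + 2 + 8 + 3 + 10 + 6 = 38

38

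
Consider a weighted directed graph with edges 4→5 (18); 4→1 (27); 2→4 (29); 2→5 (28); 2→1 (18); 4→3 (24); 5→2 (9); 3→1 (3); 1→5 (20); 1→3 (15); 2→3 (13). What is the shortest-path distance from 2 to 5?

A few of the 2→5 routes:
2→3→1→5: 13 + 3 + 20 = 36
2→1→5: 18 + 20 = 38
2→5: 28
Shortest: 28.

28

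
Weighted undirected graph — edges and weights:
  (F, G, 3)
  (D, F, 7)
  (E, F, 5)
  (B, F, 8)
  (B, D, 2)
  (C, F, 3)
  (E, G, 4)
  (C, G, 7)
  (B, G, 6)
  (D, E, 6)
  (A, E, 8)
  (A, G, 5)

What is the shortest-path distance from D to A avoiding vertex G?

Paths from D to A avoiding G:
D-B-F-E-A: 2 + 8 + 5 + 8 = 23
D-E-A: 6 + 8 = 14
D-F-E-A: 7 + 5 + 8 = 20
Best route has total 14.

14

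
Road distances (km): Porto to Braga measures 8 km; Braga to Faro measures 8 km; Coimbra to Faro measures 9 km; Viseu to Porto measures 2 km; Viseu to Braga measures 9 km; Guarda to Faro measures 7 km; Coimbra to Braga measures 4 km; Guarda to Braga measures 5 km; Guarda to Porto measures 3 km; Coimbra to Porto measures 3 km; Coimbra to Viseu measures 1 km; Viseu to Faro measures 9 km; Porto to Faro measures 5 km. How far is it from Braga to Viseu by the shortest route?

5

Checking several routes:
Braga - Coimbra - Porto - Viseu: 4 + 3 + 2 = 9
Braga - Viseu: 9
Braga - Porto - Viseu: 8 + 2 = 10
Braga - Guarda - Porto - Viseu: 5 + 3 + 2 = 10
Braga - Coimbra - Viseu: 4 + 1 = 5
Braga - Porto - Coimbra - Viseu: 8 + 3 + 1 = 12
Shortest: 5 km.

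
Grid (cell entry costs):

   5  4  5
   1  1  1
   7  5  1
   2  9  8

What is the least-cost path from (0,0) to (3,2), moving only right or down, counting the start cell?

Take [0,0]→[1,0]→[1,1]→[1,2]→[2,2]→[3,2] for a total of 5 + 1 + 1 + 1 + 1 + 8 = 17.
For comparison, the top-then-right route costs 24.

17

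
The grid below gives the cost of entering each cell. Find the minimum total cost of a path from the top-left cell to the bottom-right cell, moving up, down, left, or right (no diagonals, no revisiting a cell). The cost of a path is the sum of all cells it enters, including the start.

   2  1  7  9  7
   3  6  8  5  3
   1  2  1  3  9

21

Path (0,0) (1,0) (2,0) (2,1) (2,2) (2,3) (2,4): 2 + 3 + 1 + 2 + 1 + 3 + 9 = 21.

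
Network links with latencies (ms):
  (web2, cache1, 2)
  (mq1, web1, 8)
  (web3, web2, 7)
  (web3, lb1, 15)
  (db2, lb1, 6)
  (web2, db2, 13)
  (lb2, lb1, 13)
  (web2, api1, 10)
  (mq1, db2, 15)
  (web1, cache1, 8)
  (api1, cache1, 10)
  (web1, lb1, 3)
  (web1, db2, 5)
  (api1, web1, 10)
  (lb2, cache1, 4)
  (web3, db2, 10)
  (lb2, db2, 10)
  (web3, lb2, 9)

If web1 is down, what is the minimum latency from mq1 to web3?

Some routes from mq1 to web3 avoiding web1:
mq1-db2-web2-web3: 15 + 13 + 7 = 35
mq1-db2-lb2-web3: 15 + 10 + 9 = 34
mq1-db2-web3: 15 + 10 = 25
mq1-db2-lb1-web3: 15 + 6 + 15 = 36
The minimum is 25 ms.

25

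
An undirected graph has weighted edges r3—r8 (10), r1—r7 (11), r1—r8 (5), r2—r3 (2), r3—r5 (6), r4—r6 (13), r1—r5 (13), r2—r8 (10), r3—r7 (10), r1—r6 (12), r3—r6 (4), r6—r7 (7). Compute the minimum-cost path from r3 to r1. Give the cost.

15

Comparing a few candidate routes:
r3→r6→r7→r1: 4 + 7 + 11 = 22
r3→r5→r1: 6 + 13 = 19
r3→r8→r1: 10 + 5 = 15
r3→r7→r1: 10 + 11 = 21
r3→r2→r8→r1: 2 + 10 + 5 = 17
r3→r6→r1: 4 + 12 = 16
Best route has total 15.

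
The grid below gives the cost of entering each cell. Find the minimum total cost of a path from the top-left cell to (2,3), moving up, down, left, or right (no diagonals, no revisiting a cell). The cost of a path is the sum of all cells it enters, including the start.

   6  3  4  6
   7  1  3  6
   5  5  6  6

One optimal route is r0c0→r0c1→r1c1→r1c2→r1c3→r2c3.
Its cost is 6 + 3 + 1 + 3 + 6 + 6 = 25.

25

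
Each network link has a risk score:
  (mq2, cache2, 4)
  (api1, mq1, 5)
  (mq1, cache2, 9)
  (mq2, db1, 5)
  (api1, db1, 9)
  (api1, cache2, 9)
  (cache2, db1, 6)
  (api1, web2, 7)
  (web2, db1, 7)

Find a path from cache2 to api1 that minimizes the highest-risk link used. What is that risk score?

Routes from cache2 to api1:
cache2 -> api1: max(9) = 9
cache2 -> mq1 -> api1: max(9, 5) = 9
cache2 -> mq2 -> db1 -> web2 -> api1: max(4, 5, 7, 7) = 7
cache2 -> db1 -> web2 -> api1: max(6, 7, 7) = 7
cache2 -> db1 -> api1: max(6, 9) = 9
cache2 -> mq2 -> db1 -> api1: max(4, 5, 9) = 9
Smallest bottleneck: 7.

7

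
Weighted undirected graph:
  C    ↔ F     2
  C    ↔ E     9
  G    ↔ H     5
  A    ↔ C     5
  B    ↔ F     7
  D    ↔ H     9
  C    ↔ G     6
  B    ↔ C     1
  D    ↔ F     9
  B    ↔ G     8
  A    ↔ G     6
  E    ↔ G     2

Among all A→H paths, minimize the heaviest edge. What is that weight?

Checking several routes:
A -> C -> G -> H: max(5, 6, 5) = 6
A -> C -> B -> F -> D -> H: max(5, 1, 7, 9, 9) = 9
A -> C -> B -> G -> H: max(5, 1, 8, 5) = 8
A -> C -> F -> B -> G -> H: max(5, 2, 7, 8, 5) = 8
A -> G -> H: max(6, 5) = 6
A -> C -> E -> G -> H: max(5, 9, 2, 5) = 9
The minimum achievable maximum is 6.

6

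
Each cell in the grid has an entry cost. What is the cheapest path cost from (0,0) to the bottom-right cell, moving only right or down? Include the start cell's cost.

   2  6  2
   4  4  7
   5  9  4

Cheapest: r0c0 -> r0c1 -> r0c2 -> r1c2 -> r2c2
  2 + 6 + 2 + 7 + 4 = 21

21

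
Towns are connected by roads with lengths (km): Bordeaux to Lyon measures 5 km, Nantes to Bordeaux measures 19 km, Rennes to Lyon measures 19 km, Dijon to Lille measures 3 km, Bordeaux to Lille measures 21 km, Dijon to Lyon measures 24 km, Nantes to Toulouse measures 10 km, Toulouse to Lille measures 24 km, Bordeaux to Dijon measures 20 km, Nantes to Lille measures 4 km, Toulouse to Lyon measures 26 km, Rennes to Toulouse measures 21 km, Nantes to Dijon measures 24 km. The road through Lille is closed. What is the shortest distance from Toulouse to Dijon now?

Some routes from Toulouse to Dijon avoiding Lille:
Toulouse→Nantes→Bordeaux→Lyon→Dijon: 10 + 19 + 5 + 24 = 58
Toulouse→Rennes→Lyon→Dijon: 21 + 19 + 24 = 64
Toulouse→Nantes→Dijon: 10 + 24 = 34
Toulouse→Nantes→Bordeaux→Dijon: 10 + 19 + 20 = 49
Toulouse→Lyon→Bordeaux→Dijon: 26 + 5 + 20 = 51
Toulouse→Lyon→Dijon: 26 + 24 = 50
Best route has total 34 km.

34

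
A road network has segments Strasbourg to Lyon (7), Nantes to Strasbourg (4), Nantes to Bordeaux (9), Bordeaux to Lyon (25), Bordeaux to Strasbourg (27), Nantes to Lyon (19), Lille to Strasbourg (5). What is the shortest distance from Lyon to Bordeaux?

Routes from Lyon to Bordeaux:
Lyon-Bordeaux: 25
Lyon-Strasbourg-Bordeaux: 7 + 27 = 34
Lyon-Strasbourg-Nantes-Bordeaux: 7 + 4 + 9 = 20
Lyon-Nantes-Bordeaux: 19 + 9 = 28
Lyon-Nantes-Strasbourg-Bordeaux: 19 + 4 + 27 = 50
The minimum is 20 km.

20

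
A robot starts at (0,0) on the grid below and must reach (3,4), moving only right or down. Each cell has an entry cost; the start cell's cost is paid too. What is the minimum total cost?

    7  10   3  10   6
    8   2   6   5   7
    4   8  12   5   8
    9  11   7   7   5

Cheapest: r0c0 → r1c0 → r1c1 → r1c2 → r1c3 → r2c3 → r3c3 → r3c4
  7 + 8 + 2 + 6 + 5 + 5 + 7 + 5 = 45

45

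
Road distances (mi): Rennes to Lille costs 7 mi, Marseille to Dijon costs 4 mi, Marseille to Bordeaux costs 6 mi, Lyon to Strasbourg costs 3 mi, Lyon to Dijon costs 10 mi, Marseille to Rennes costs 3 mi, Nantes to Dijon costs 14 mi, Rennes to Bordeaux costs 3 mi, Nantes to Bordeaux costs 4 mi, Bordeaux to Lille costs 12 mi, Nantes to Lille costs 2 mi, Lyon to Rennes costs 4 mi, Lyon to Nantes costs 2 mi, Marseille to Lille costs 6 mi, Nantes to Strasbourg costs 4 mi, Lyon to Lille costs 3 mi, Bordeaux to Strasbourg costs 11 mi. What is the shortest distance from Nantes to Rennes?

6

A few of the Nantes→Rennes routes:
Nantes-Lille-Rennes: 2 + 7 = 9
Nantes-Lyon-Rennes: 2 + 4 = 6
Nantes-Lille-Lyon-Rennes: 2 + 3 + 4 = 9
Nantes-Bordeaux-Rennes: 4 + 3 = 7
Best route has total 6 mi.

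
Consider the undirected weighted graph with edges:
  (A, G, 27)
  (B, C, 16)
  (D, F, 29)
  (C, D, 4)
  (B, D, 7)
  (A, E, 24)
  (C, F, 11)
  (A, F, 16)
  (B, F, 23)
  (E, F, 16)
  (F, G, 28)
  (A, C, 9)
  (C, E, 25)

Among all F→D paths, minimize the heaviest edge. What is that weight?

11

Checking several routes:
F → A → C → B → D: max(16, 9, 16, 7) = 16
F → A → C → D: max(16, 9, 4) = 16
F → C → B → D: max(11, 16, 7) = 16
F → C → D: max(11, 4) = 11
F → B → C → D: max(23, 16, 4) = 23
Best route has worst link 11.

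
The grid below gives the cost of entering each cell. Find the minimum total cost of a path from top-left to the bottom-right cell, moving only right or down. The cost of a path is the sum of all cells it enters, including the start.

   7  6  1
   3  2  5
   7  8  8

Take (0,0)→(1,0)→(1,1)→(1,2)→(2,2) for a total of 7 + 3 + 2 + 5 + 8 = 25.

25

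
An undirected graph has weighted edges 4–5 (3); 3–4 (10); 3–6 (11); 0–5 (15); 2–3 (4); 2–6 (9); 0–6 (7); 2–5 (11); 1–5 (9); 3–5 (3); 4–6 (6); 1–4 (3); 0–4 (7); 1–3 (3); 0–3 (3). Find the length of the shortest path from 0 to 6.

7

A few of the 0→6 routes:
0→3→5→4→6: 3 + 3 + 3 + 6 = 15
0→4→6: 7 + 6 = 13
0→3→2→6: 3 + 4 + 9 = 16
0→6: 7
0→3→6: 3 + 11 = 14
0→3→1→4→6: 3 + 3 + 3 + 6 = 15
The minimum is 7.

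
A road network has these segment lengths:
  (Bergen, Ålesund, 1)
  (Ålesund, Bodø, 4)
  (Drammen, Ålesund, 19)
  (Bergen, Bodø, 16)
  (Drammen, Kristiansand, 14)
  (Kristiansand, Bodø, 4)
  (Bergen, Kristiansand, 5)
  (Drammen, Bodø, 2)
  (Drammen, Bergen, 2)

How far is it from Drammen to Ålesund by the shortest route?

A few of the Drammen→Ålesund routes:
Drammen -> Bodø -> Kristiansand -> Bergen -> Ålesund: 2 + 4 + 5 + 1 = 12
Drammen -> Bergen -> Ålesund: 2 + 1 = 3
Drammen -> Bodø -> Ålesund: 2 + 4 = 6
The minimum is 3.

3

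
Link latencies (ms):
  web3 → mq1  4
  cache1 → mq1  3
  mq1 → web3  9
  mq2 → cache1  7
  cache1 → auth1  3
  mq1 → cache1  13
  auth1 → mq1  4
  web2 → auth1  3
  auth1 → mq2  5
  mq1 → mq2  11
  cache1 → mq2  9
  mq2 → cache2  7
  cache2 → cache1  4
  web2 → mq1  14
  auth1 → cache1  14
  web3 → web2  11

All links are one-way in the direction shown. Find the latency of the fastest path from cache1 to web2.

Paths from cache1 to web2:
cache1→auth1→mq1→web3→web2: 3 + 4 + 9 + 11 = 27
cache1→mq1→web3→web2: 3 + 9 + 11 = 23
Shortest: 23 ms.

23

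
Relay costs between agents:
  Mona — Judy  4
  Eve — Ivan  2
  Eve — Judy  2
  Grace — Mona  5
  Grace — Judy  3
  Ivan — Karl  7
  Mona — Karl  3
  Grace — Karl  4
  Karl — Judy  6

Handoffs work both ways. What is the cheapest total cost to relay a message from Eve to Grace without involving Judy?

Paths from Eve to Grace avoiding Judy:
Eve-Ivan-Karl-Mona-Grace: 2 + 7 + 3 + 5 = 17
Eve-Ivan-Karl-Grace: 2 + 7 + 4 = 13
The minimum is 13.

13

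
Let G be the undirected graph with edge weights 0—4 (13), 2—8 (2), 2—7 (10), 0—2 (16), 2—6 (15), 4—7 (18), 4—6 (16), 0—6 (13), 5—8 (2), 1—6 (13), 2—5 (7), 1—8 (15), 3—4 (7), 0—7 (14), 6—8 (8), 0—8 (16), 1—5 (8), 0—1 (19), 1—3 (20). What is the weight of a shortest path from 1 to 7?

Checking several routes:
1 - 0 - 7: 19 + 14 = 33
1 - 5 - 8 - 2 - 7: 8 + 2 + 2 + 10 = 22
1 - 6 - 8 - 2 - 7: 13 + 8 + 2 + 10 = 33
1 - 5 - 2 - 7: 8 + 7 + 10 = 25
1 - 8 - 2 - 7: 15 + 2 + 10 = 27
The minimum is 22.

22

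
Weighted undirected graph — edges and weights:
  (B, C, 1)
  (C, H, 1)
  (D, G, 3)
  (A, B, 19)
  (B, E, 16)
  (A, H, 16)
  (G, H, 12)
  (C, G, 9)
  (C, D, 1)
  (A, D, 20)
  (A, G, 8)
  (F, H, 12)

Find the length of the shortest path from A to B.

Some routes from A to B:
A-G-D-C-B: 8 + 3 + 1 + 1 = 13
A-H-C-B: 16 + 1 + 1 = 18
A-G-C-B: 8 + 9 + 1 = 18
A-B: 19
A-D-C-B: 20 + 1 + 1 = 22
Shortest: 13.

13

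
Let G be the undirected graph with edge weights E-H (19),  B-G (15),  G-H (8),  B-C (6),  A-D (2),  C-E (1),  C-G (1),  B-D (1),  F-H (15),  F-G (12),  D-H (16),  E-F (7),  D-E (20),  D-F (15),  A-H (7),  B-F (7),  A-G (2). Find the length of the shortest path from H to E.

Some routes from H to E:
H -> A -> G -> C -> E: 7 + 2 + 1 + 1 = 11
H -> A -> D -> B -> C -> E: 7 + 2 + 1 + 6 + 1 = 17
H -> G -> C -> E: 8 + 1 + 1 = 10
Shortest: 10.

10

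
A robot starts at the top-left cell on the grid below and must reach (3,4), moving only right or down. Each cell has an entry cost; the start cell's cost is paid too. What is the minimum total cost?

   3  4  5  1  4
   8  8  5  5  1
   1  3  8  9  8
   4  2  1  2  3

Best path: [0,0] → [1,0] → [2,0] → [2,1] → [3,1] → [3,2] → [3,3] → [3,4]
Cost: 3 + 8 + 1 + 3 + 2 + 1 + 2 + 3 = 23

23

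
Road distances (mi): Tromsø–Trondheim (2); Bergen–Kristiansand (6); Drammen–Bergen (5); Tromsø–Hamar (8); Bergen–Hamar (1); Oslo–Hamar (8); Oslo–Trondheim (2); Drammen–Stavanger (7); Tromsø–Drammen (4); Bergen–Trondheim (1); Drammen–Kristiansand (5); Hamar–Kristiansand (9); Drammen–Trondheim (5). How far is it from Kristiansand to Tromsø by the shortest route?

Checking several routes:
Kristiansand-Bergen-Trondheim-Tromsø: 6 + 1 + 2 = 9
Kristiansand-Drammen-Tromsø: 5 + 4 = 9
Kristiansand-Drammen-Trondheim-Tromsø: 5 + 5 + 2 = 12
Best route has total 9 mi.

9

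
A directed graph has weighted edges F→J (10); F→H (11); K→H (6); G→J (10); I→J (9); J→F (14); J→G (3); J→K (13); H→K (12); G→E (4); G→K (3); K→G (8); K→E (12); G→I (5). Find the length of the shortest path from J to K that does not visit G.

Candidate routes:
J-K: 13
J-F-H-K: 14 + 11 + 12 = 37
The minimum is 13.

13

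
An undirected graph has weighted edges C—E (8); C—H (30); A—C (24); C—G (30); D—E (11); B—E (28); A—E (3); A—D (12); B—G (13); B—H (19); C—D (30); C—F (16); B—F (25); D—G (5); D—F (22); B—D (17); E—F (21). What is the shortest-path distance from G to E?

16

Checking several routes:
G → B → E: 13 + 28 = 41
G → B → D → E: 13 + 17 + 11 = 41
G → D → A → E: 5 + 12 + 3 = 20
G → D → E: 5 + 11 = 16
G → C → E: 30 + 8 = 38
The minimum is 16.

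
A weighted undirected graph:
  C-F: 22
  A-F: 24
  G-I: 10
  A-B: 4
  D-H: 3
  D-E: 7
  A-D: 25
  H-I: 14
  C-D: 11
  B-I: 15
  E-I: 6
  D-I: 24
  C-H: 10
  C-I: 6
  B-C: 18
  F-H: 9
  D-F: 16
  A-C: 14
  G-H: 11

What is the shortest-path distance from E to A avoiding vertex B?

Checking several routes:
E→D→C→A: 7 + 11 + 14 = 32
E→D→H→C→A: 7 + 3 + 10 + 14 = 34
E→D→H→F→A: 7 + 3 + 9 + 24 = 43
E→I→C→A: 6 + 6 + 14 = 26
E→D→A: 7 + 25 = 32
The minimum is 26.

26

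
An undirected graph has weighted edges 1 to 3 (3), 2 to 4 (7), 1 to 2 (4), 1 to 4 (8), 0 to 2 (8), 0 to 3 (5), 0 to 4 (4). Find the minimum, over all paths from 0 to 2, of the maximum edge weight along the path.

Paths from 0 to 2:
0 -> 2: max(8) = 8
0 -> 3 -> 1 -> 4 -> 2: max(5, 3, 8, 7) = 8
0 -> 4 -> 1 -> 2: max(4, 8, 4) = 8
0 -> 4 -> 2: max(4, 7) = 7
0 -> 3 -> 1 -> 2: max(5, 3, 4) = 5
The minimum achievable maximum is 5.

5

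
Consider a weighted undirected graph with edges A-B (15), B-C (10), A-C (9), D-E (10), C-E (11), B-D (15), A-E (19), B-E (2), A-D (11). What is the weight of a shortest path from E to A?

17

Checking several routes:
E-D-A: 10 + 11 = 21
E-B-C-A: 2 + 10 + 9 = 21
E-B-D-A: 2 + 15 + 11 = 28
E-A: 19
E-B-A: 2 + 15 = 17
E-C-A: 11 + 9 = 20
Shortest: 17.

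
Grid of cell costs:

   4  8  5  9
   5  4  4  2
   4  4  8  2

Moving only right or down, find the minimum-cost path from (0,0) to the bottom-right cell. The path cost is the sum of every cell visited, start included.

21

Best path: [0,0] → [1,0] → [1,1] → [1,2] → [1,3] → [2,3]
Cost: 4 + 5 + 4 + 4 + 2 + 2 = 21
(Top row then right column would cost 30.)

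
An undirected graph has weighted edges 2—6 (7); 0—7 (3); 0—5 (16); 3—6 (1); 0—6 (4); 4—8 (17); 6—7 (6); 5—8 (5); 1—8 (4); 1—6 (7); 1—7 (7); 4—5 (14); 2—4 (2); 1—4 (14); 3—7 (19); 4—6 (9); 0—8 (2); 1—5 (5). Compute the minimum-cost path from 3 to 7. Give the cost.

Checking several routes:
3 → 6 → 0 → 8 → 1 → 7: 1 + 4 + 2 + 4 + 7 = 18
3 → 6 → 1 → 7: 1 + 7 + 7 = 15
3 → 6 → 7: 1 + 6 = 7
3 → 7: 19
3 → 6 → 0 → 7: 1 + 4 + 3 = 8
3 → 6 → 1 → 8 → 0 → 7: 1 + 7 + 4 + 2 + 3 = 17
Best route has total 7.

7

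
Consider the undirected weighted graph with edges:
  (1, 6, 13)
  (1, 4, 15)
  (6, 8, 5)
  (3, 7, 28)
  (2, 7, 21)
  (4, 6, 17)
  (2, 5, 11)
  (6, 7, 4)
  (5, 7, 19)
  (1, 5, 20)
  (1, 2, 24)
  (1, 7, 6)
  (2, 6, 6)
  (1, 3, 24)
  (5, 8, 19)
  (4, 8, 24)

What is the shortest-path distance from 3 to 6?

32

Some routes from 3 to 6:
3-1-6: 24 + 13 = 37
3-1-7-6: 24 + 6 + 4 = 34
3-7-6: 28 + 4 = 32
3-1-2-6: 24 + 24 + 6 = 54
3-7-1-6: 28 + 6 + 13 = 47
Shortest: 32.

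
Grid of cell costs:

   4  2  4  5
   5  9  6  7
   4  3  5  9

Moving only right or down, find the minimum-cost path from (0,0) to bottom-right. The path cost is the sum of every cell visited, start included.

Path r0c0 -> r0c1 -> r0c2 -> r1c2 -> r2c2 -> r2c3: 4 + 2 + 4 + 6 + 5 + 9 = 30.

30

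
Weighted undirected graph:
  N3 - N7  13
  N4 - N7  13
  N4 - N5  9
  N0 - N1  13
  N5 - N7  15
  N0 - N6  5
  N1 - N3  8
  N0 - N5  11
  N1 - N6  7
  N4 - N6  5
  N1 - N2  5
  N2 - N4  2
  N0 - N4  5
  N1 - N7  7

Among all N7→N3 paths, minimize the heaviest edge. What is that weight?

Comparing a few candidate routes:
N7-N3: max(13) = 13
N7-N1-N3: max(7, 8) = 8
N7-N4-N5-N0-N1-N3: max(13, 9, 11, 13, 8) = 13
Best route has worst link 8.

8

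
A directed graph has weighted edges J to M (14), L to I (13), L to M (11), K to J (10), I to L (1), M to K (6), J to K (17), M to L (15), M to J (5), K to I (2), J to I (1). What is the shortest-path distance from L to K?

17

Routes from L to K:
L-M-J-K: 11 + 5 + 17 = 33
L-M-K: 11 + 6 = 17
The minimum is 17.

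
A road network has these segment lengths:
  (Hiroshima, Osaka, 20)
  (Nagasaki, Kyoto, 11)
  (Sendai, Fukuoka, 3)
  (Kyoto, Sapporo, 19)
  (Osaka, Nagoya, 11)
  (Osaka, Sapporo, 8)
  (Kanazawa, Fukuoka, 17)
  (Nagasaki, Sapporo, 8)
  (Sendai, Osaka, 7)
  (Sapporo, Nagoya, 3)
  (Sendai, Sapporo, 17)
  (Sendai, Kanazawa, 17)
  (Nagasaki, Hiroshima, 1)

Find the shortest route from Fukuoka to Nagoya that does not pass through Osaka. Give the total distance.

23

Routes from Fukuoka to Nagoya avoiding Osaka:
Fukuoka -> Sendai -> Sapporo -> Nagoya: 3 + 17 + 3 = 23
Fukuoka -> Kanazawa -> Sendai -> Sapporo -> Nagoya: 17 + 17 + 17 + 3 = 54
Best route has total 23.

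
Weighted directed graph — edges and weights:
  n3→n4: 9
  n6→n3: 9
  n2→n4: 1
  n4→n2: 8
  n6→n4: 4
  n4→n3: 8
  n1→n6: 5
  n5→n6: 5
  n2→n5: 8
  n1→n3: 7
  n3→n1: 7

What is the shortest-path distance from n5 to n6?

Candidate routes:
n5 → n6: 5
The minimum is 5.

5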